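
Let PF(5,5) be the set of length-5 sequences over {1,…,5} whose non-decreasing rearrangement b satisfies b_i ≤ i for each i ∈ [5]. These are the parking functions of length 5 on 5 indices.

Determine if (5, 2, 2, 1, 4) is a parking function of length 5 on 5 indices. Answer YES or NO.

YES

Sorted: b = (1, 2, 2, 4, 5).
  b_1=1 ≤ 1
  b_2=2 ≤ 2
  b_3=2 ≤ 3
  b_4=4 ≤ 4
  b_5=5 ≤ 5
All bounds hold ⇒ YES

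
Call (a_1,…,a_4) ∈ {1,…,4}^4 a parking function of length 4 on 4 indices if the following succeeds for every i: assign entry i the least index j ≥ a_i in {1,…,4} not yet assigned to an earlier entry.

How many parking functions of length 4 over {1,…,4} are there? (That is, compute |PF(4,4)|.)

125

|PF(4,4)| = (4−4+1)·(4+1)^(4−1) = 1·125 = 125 (Pollak)
E.g. (2,1,3,1) → sorted (1,1,2,3): b_i ≤ i ∀i, a PF.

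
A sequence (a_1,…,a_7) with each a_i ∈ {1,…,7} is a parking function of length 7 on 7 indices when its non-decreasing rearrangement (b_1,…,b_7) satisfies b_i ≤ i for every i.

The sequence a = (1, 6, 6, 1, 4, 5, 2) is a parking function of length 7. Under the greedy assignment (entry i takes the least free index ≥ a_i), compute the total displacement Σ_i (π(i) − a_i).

3

Σπ(i) = 1+…+7 = 28; Σa = 1+6+6+1+4+5+2 = 25; disp = 28−25 = 3.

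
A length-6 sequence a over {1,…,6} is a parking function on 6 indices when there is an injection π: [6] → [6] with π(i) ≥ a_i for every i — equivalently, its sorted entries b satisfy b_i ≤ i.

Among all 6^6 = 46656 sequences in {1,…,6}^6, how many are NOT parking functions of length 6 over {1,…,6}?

29849

Count = (7−6)·7^(6−1) = 1·16807 = 16807 [KW]
Check (5,6,2,2,6,6) → sorted (2,2,5,6,6,6): b_1=2>1, not a PF.
So 46656 − 16807 = 29849 fail.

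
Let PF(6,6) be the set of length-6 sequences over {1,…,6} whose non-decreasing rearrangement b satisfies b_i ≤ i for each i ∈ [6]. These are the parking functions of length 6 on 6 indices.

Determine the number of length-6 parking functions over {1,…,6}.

#PF = 1·7^5 = 1×16807 = 16807 (Pollak)
One tuple (1,4,2,3,3,5) → sorted (1,2,3,3,4,5): b_i ≤ i ∀i, a PF.

16807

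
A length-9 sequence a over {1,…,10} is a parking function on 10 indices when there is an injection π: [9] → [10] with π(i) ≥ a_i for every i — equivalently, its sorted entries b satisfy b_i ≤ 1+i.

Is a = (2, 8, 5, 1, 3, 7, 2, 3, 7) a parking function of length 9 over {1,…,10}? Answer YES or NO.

YES

Rearranged: b = (1, 2, 2, 3, 3, 5, 7, 7, 8).
  b_1=1 ≤ 2
  b_2=2 ≤ 3
  b_3=2 ≤ 4
  b_4=3 ≤ 5
  b_5=3 ≤ 6
  b_6=5 ≤ 7
  b_7=7 ≤ 8
  b_8=7 ≤ 9
  b_9=8 ≤ 10
All bounds hold ⇒ YES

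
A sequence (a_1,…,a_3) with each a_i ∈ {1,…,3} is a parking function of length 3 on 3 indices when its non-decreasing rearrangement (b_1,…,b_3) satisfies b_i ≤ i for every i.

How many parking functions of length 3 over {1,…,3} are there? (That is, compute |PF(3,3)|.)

Count = (4−3)·4^(3−1) = 1·16 = 16
Example (2,1,2) → sorted (1,2,2): b_i ≤ i ∀i, a PF.

16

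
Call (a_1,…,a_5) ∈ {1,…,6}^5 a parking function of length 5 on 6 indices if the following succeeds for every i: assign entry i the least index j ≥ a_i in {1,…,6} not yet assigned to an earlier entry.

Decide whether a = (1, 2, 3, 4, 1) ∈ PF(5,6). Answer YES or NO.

Rearranged: b = (1, 1, 2, 3, 4).
  b_1=1 ≤ 2
  b_2=1 ≤ 3
  b_3=2 ≤ 4
  b_4=3 ≤ 5
  b_5=4 ≤ 6
All bounds hold ⇒ YES

YES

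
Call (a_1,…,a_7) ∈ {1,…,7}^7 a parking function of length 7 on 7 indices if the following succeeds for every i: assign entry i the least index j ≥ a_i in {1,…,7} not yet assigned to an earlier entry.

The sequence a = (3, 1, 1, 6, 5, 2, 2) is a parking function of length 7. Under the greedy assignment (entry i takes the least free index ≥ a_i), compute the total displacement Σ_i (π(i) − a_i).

Σπ(i) = 1+…+7 = 28; Σa = 3+1+1+6+5+2+2 = 20; disp = 28−20 = 8.

8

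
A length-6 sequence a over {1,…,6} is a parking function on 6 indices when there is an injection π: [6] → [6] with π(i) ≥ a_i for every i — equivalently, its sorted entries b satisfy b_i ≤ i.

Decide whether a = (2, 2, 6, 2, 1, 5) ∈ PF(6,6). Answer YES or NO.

Sorted: b = (1, 2, 2, 2, 5, 6).
  b_1=1 ≤ 1
  b_2=2 ≤ 2
  b_3=2 ≤ 3
  b_4=2 ≤ 4
  b_5=5 ≤ 5
  b_6=6 ≤ 6
All bounds hold ⇒ YES

YES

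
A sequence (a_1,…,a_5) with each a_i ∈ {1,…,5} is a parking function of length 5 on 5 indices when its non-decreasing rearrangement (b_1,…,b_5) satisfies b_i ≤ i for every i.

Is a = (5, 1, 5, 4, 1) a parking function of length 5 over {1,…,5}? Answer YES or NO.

Sorted: b = (1, 1, 4, 5, 5).
  b_1=1 ≤ 1
  b_2=1 ≤ 2
  b_3=4 > 3
  fails at i=3 ⇒ NO

NO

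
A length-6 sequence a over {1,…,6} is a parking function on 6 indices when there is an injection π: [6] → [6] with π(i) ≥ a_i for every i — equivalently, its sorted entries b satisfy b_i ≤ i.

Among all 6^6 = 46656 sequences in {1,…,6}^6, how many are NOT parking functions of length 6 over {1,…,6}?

Count = (7−6)·7^(6−1) = 1 · 16807 = 16807 [KW]
Example (4,6,1,6,5,6) → sorted (1,4,5,6,6,6): b_2=4>2, not a PF.
6^6 − 16807 = 46656 − 16807 = 29849

29849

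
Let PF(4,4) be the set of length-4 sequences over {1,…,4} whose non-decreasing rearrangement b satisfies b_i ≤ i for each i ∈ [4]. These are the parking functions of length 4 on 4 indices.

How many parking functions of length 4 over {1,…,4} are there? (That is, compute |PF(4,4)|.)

#PF = (5−4)·5^(4−1) = 1×125 = 125 [KW]
One tuple (3,1,2,1) → sorted (1,1,2,3): b_i ≤ i ∀i, a PF.

125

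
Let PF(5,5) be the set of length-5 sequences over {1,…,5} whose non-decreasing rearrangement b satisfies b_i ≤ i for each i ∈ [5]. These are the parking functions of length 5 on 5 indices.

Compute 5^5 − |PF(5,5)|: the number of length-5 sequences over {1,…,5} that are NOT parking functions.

#PF = (5+1−5)·(5+1)^{5−1} = 1×1296 = 1296 (Pollak)
Check (3,5,5,5,2) → sorted (2,3,5,5,5): b_1=2>1, not a PF.
5^5 − 1296 = 3125 − 1296 = 1829

1829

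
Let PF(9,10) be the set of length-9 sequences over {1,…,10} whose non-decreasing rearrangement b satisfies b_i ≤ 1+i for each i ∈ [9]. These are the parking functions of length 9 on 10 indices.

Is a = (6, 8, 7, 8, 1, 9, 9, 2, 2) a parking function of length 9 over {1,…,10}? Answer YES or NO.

NO

Order a: b = (1, 2, 2, 6, 7, 8, 8, 9, 9).
  b_1=1 ≤ 2
  b_2=2 ≤ 3
  b_3=2 ≤ 4
  b_4=6 > 5
  fails at i=4 ⇒ NO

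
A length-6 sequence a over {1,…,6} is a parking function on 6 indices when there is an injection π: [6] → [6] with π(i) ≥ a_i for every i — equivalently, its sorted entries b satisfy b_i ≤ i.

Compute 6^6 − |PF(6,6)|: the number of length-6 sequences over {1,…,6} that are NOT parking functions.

29849

|PF(6,6)| = (7−6)·7^(6−1) = 1×16807 = 16807 (Pollak)
Check (6,6,3,3,2,1) → sorted (1,2,3,3,6,6): b_5=6>5, not a PF.
Total 46656; non-PF = 46656−16807 = 29849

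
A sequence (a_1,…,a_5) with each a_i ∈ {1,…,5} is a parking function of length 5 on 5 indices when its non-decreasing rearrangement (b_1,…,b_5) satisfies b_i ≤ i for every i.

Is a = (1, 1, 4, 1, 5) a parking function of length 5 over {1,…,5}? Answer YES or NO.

YES

Order a: b = (1, 1, 1, 4, 5).
  b_1=1 ≤ 1
  b_2=1 ≤ 2
  b_3=1 ≤ 3
  b_4=4 ≤ 4
  b_5=5 ≤ 5
All bounds hold ⇒ YES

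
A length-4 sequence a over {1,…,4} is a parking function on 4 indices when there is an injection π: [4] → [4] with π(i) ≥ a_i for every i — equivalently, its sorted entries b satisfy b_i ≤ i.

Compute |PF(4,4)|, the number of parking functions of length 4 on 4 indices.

125

|PF(4,4)| = (4+1−4)·(4+1)^{4−1} = 1 · 125 = 125 (Pollak)
E.g. (1,1,2,3) → sorted (1,1,2,3): b_i ≤ i ∀i, a PF.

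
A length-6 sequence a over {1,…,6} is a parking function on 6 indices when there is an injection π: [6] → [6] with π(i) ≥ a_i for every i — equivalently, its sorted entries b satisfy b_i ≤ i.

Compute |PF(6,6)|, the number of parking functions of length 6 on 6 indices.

|PF| = (6+1−6)·(6+1)^{6−1} = 1·16807 = 16807 [KW]
Example (2,1,3,6,3,5) → sorted (1,2,3,3,5,6): b_i ≤ i ∀i, a PF.

16807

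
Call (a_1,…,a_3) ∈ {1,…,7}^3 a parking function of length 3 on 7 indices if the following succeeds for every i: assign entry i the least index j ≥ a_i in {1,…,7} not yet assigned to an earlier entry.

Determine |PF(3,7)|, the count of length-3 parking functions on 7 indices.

|PF| = 5·8^2 = 5·64 = 320 (Konheim–Weiss)
Example (6,1,7) → sorted (1,6,7): b_i ≤ 4+i ∀i, a PF.

320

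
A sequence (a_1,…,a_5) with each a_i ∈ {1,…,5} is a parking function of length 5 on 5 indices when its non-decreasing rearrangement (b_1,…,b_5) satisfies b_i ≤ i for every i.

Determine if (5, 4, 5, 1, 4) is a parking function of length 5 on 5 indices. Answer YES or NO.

Rearranged: b = (1, 4, 4, 5, 5).
  b_1=1 ≤ 1
  b_2=4 > 2
  fails at i=2 ⇒ NO

NO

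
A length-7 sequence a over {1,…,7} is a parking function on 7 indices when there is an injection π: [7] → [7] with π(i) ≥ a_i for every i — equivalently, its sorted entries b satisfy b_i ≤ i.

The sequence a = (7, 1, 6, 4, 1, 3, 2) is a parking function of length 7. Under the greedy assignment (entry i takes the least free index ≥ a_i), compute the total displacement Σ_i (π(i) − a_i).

4

Σπ = 28 ({1..7} each once); Σa = 7+1+6+4+1+3+2 = 24; disp = 28−24 = 4.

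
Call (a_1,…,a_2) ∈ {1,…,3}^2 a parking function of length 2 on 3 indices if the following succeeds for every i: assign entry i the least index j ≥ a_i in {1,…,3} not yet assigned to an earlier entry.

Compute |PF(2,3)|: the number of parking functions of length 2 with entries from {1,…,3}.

8

|PF| = (3−2+1)·(3+1)^(2−1) = 2 · 4 = 8 (Pollak)
Example (3,1) → sorted (1,3): b_i ≤ 1+i ∀i, a PF.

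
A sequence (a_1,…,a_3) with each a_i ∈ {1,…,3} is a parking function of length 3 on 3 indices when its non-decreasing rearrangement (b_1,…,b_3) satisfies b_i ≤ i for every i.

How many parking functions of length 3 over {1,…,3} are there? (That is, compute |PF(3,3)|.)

|PF| = (3+1−3)·(3+1)^{3−1} = 1×16 = 16 [KW]
One tuple (3,2,1) → sorted (1,2,3): b_i ≤ i ∀i, a PF.

16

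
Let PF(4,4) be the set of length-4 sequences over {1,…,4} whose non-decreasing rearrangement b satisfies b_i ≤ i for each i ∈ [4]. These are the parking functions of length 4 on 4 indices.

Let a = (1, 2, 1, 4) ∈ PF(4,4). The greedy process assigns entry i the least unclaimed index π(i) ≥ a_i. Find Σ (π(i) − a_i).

Σπ(i) = 1+…+4 = 10; Σa = 1+2+1+4 = 8; disp = 10−8 = 2.

2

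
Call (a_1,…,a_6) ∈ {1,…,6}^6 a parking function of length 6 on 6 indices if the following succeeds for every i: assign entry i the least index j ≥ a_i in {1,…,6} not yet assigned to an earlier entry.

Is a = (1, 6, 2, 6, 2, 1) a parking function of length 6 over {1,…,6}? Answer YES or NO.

Sorted: b = (1, 1, 2, 2, 6, 6).
  b_1=1 ≤ 1
  b_2=1 ≤ 2
  b_3=2 ≤ 3
  b_4=2 ≤ 4
  b_5=6 > 5
  fails at i=5 ⇒ NO

NO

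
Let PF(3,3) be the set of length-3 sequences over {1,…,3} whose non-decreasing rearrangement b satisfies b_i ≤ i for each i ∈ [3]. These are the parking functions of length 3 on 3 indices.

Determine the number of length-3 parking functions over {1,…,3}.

|PF(3,3)| = 1·4^2 = 1 · 16 = 16
Check (1,2,3) → sorted (1,2,3): b_i ≤ i ∀i, a PF.

16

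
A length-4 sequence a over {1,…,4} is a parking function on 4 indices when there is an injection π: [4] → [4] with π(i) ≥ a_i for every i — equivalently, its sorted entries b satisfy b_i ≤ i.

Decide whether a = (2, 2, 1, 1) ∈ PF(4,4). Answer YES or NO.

YES

Sorted: b = (1, 1, 2, 2).
  b_1=1 ≤ 1
  b_2=1 ≤ 2
  b_3=2 ≤ 3
  b_4=2 ≤ 4
All bounds hold ⇒ YES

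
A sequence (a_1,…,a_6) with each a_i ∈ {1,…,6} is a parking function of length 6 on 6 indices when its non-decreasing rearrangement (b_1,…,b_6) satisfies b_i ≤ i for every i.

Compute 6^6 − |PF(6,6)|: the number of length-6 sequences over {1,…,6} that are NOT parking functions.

|PF(6,6)| = (6+1−6)·(6+1)^{6−1} = 1·16807 = 16807
E.g. (6,3,4,4,5,4) → sorted (3,4,4,4,5,6): b_1=3>1, not a PF.
6^6 − 16807 = 46656 − 16807 = 29849

29849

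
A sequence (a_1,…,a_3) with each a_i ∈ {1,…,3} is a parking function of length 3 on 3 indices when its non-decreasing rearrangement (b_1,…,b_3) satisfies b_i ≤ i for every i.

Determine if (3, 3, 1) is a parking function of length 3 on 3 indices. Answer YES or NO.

NO

Rearranged: b = (1, 3, 3).
  b_1=1 ≤ 1
  b_2=3 > 2
  fails at i=2 ⇒ NO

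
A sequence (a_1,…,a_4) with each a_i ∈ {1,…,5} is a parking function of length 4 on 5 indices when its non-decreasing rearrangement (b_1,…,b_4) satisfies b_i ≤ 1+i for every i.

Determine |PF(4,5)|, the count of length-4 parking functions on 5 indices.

Count = (6−4)·6^(4−1) = 2 · 216 = 432 (Pollak)
Example (2,5,2,4) → sorted (2,2,4,5): b_i ≤ 1+i ∀i, a PF.

432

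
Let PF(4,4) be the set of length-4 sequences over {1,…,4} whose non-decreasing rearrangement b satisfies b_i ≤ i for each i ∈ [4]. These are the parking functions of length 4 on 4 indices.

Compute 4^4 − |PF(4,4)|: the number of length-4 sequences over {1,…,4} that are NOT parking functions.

131

Count = (5−4)·5^(4−1) = 1×125 = 125 (Konheim–Weiss)
E.g. (1,4,3,4) → sorted (1,3,4,4): b_2=3>2, not a PF.
Total 256; non-PF = 256−125 = 131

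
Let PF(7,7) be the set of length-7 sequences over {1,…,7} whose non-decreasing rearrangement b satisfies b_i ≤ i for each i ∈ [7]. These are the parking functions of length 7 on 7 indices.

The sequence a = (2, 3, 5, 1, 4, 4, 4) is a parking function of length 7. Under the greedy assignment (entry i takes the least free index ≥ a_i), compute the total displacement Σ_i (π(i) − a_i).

5

Σπ(i) = 1+…+7 = 28; Σa = 2+3+5+1+4+4+4 = 23; disp = 28−23 = 5.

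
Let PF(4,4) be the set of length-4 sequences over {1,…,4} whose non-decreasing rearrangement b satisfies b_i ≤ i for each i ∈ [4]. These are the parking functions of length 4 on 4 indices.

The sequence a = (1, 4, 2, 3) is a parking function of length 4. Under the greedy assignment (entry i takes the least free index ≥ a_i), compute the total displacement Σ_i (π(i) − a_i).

Σπ = 10 ({1..4} each once); Σa = 1+4+2+3 = 10; disp = 10−10 = 0.

0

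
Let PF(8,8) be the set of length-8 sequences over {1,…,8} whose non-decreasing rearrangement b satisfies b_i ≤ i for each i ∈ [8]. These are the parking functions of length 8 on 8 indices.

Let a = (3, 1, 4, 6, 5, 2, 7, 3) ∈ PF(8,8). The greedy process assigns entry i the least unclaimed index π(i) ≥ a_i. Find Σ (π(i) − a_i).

5

Σπ = 36 ({1..8} each once); Σa = 3+1+4+6+5+2+7+3 = 31; disp = 36−31 = 5.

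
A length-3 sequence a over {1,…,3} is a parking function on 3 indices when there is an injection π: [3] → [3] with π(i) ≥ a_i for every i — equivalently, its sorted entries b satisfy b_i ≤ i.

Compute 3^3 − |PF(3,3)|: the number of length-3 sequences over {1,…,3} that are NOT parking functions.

11

Count = (4−3)·4^(3−1) = 1·16 = 16 [KW]
One tuple (3,3,3) → sorted (3,3,3): b_1=3>1, not a PF.
3^3 − 16 = 27 − 16 = 11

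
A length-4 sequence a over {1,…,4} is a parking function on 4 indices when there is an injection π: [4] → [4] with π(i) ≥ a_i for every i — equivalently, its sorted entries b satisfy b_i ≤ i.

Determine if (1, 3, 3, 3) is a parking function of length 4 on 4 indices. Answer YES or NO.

NO

Order a: b = (1, 3, 3, 3).
  b_1=1 ≤ 1
  b_2=3 > 2
  fails at i=2 ⇒ NO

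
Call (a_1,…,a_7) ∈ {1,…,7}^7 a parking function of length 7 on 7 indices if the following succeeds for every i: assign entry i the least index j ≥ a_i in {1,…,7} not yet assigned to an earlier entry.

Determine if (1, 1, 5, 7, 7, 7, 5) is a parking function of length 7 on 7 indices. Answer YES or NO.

NO

Sorted: b = (1, 1, 5, 5, 7, 7, 7).
  b_1=1 ≤ 1
  b_2=1 ≤ 2
  b_3=5 > 3
  fails at i=3 ⇒ NO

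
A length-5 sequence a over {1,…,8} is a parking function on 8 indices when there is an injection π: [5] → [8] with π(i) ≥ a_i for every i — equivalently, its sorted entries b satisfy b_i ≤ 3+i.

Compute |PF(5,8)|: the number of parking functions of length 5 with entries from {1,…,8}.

|PF(5,8)| = (8+1−5)·(8+1)^{5−1} = 4·6561 = 26244
Example (2,4,2,6,8) → sorted (2,2,4,6,8): b_i ≤ 3+i ∀i, a PF.

26244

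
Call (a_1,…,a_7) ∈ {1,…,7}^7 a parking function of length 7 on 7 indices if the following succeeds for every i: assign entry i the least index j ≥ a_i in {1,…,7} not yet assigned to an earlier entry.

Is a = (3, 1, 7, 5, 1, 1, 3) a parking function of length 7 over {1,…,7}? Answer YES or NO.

YES

Rearranged: b = (1, 1, 1, 3, 3, 5, 7).
  b_1=1 ≤ 1
  b_2=1 ≤ 2
  b_3=1 ≤ 3
  b_4=3 ≤ 4
  b_5=3 ≤ 5
  b_6=5 ≤ 6
  b_7=7 ≤ 7
All bounds hold ⇒ YES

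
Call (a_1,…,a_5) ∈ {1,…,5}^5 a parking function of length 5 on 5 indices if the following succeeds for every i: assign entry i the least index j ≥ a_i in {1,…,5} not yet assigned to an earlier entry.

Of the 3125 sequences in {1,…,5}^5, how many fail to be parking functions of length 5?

1829

|PF| = (5+1−5)·(5+1)^{5−1} = 1×1296 = 1296 (Konheim–Weiss)
E.g. (4,5,5,5,3) → sorted (3,4,5,5,5): b_1=3>1, not a PF.
So 3125 − 1296 = 1829 fail.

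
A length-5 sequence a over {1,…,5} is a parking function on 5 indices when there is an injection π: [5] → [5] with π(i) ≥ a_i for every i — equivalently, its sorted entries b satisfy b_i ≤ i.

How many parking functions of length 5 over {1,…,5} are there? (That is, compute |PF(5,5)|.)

|PF| = (6−5)·6^(5−1) = 1·1296 = 1296 (Konheim–Weiss)
One tuple (1,1,1,5,2) → sorted (1,1,1,2,5): b_i ≤ i ∀i, a PF.

1296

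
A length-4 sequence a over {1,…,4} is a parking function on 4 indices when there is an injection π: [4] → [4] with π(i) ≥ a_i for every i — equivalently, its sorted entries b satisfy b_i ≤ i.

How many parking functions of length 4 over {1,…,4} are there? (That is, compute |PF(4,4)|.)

125

|PF(4,4)| = 1·5^3 = 1·125 = 125 [KW]
One tuple (1,2,4,1) → sorted (1,1,2,4): b_i ≤ i ∀i, a PF.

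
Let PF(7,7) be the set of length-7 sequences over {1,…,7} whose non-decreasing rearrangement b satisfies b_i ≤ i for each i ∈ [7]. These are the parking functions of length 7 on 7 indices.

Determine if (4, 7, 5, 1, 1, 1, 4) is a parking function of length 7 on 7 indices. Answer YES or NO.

YES

Order a: b = (1, 1, 1, 4, 4, 5, 7).
  b_1=1 ≤ 1
  b_2=1 ≤ 2
  b_3=1 ≤ 3
  b_4=4 ≤ 4
  b_5=4 ≤ 5
  b_6=5 ≤ 6
  b_7=7 ≤ 7
All bounds hold ⇒ YES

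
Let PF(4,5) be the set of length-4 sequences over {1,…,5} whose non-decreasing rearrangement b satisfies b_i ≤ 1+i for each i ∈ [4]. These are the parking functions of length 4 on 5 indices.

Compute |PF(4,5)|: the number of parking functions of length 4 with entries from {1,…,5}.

#PF = (5−4+1)·(5+1)^(4−1) = 2 · 216 = 432
One tuple (3,2,3,3) → sorted (2,3,3,3): b_i ≤ 1+i ∀i, a PF.

432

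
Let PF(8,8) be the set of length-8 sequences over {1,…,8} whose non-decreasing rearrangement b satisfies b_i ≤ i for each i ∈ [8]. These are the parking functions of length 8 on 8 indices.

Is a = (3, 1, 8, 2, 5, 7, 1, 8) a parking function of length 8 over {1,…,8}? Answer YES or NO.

NO

Order a: b = (1, 1, 2, 3, 5, 7, 8, 8).
  b_1=1 ≤ 1
  b_2=1 ≤ 2
  b_3=2 ≤ 3
  b_4=3 ≤ 4
  b_5=5 ≤ 5
  b_6=7 > 6
  fails at i=6 ⇒ NO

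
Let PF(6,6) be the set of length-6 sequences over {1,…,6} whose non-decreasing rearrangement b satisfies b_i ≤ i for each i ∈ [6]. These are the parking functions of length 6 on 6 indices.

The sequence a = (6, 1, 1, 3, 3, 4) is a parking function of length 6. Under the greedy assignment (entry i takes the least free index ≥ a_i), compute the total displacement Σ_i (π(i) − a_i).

Σπ = 6·7/2 = 21 (π permutes [6]); Σa = 6+1+1+3+3+4 = 18; disp = 21−18 = 3.

3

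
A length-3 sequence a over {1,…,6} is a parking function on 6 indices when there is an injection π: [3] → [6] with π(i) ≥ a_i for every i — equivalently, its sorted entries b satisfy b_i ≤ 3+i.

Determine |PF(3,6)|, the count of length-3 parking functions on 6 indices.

196

|PF(3,6)| = (6−3+1)·(6+1)^(3−1) = 4×49 = 196 [KW]
E.g. (1,1,2) → sorted (1,1,2): b_i ≤ 3+i ∀i, a PF.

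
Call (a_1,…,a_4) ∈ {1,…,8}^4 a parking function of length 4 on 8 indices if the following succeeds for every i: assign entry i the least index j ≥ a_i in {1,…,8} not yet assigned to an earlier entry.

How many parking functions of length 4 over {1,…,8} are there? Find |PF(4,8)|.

3645

#PF = (8−4+1)·(8+1)^(4−1) = 5 · 729 = 3645 (Pollak)
Example (3,3,3,4) → sorted (3,3,3,4): b_i ≤ 4+i ∀i, a PF.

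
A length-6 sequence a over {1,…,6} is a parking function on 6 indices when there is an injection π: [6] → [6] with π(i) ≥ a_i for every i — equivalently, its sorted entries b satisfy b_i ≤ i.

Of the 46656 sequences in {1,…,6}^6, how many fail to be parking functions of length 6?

Count = 1·7^5 = 1 · 16807 = 16807 (Konheim–Weiss)
E.g. (5,2,6,5,6,1) → sorted (1,2,5,5,6,6): b_3=5>3, not a PF.
Total 46656; non-PF = 46656−16807 = 29849

29849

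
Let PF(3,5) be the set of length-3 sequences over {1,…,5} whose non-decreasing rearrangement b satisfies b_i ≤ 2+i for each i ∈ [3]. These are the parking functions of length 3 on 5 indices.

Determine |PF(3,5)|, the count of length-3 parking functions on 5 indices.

108

#PF = 3·6^2 = 3 · 36 = 108
E.g. (1,2,4) → sorted (1,2,4): b_i ≤ 2+i ∀i, a PF.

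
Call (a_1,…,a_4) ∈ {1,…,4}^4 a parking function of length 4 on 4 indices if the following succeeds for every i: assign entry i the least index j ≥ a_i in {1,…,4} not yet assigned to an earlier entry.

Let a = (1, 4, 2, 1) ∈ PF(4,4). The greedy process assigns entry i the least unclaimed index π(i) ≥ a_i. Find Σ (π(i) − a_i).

Σπ(i) = 1+…+4 = 10; Σa = 1+4+2+1 = 8; disp = 10−8 = 2.

2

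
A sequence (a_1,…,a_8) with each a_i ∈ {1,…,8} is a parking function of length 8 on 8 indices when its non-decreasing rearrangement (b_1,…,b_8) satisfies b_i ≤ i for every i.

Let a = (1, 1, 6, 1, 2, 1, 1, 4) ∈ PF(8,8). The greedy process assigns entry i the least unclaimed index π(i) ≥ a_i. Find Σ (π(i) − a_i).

19

Σπ = 36 ({1..8} each once); Σa = 1+1+6+1+2+1+1+4 = 17; disp = 36−17 = 19.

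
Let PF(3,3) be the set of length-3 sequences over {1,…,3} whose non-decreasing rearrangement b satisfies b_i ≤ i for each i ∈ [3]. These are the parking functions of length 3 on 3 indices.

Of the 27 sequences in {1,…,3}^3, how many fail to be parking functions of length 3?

|PF(3,3)| = 1·4^2 = 1×16 = 16 (Konheim–Weiss)
E.g. (1,3,3) → sorted (1,3,3): b_2=3>2, not a PF.
3^3 − 16 = 27 − 16 = 11

11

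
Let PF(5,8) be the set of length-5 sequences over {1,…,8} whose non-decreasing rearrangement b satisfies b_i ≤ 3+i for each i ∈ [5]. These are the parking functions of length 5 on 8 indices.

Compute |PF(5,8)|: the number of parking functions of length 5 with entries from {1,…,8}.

|PF| = (9−5)·9^(5−1) = 4×6561 = 26244 (Konheim–Weiss)
E.g. (8,6,5,2,1) → sorted (1,2,5,6,8): b_i ≤ 3+i ∀i, a PF.

26244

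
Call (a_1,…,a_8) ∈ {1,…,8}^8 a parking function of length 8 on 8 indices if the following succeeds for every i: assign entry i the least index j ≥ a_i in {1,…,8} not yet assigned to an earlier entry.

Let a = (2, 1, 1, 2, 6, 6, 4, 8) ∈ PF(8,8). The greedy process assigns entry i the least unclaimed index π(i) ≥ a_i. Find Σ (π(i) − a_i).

Σπ(i) = 1+…+8 = 36; Σa = 2+1+1+2+6+6+4+8 = 30; disp = 36−30 = 6.

6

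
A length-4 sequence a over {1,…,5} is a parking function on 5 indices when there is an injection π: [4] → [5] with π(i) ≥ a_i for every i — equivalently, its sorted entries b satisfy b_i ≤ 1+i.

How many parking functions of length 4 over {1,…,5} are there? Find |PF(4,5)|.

Count = (5−4+1)·(5+1)^(4−1) = 2 · 216 = 432 [KW]
One tuple (1,1,4,1) → sorted (1,1,1,4): b_i ≤ 1+i ∀i, a PF.

432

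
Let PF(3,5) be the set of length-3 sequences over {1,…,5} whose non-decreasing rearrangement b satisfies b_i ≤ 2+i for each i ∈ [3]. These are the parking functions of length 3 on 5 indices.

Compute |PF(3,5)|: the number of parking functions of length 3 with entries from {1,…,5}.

Count = (5+1−3)·(5+1)^{3−1} = 3×36 = 108 (Konheim–Weiss)
Check (1,2,5) → sorted (1,2,5): b_i ≤ 2+i ∀i, a PF.

108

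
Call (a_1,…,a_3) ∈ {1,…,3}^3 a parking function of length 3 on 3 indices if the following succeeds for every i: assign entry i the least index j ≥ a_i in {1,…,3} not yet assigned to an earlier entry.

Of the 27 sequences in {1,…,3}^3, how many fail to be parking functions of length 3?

|PF(3,3)| = (4−3)·4^(3−1) = 1 · 16 = 16 (Konheim–Weiss)
Example (2,3,2) → sorted (2,2,3): b_1=2>1, not a PF.
Total 27; non-PF = 27−16 = 11

11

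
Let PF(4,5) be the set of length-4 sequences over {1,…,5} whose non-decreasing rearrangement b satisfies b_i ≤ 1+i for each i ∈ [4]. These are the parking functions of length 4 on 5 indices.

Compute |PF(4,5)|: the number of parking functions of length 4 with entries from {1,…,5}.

Count = (6−4)·6^(4−1) = 2 · 216 = 432 [KW]
E.g. (3,1,2,3) → sorted (1,2,3,3): b_i ≤ 1+i ∀i, a PF.

432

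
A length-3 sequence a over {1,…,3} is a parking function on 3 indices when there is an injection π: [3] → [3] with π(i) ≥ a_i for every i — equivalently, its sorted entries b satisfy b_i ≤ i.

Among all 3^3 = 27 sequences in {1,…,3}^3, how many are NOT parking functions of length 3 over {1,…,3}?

|PF(3,3)| = (3+1−3)·(3+1)^{3−1} = 1×16 = 16
E.g. (2,2,2) → sorted (2,2,2): b_1=2>1, not a PF.
3^3 − 16 = 27 − 16 = 11

11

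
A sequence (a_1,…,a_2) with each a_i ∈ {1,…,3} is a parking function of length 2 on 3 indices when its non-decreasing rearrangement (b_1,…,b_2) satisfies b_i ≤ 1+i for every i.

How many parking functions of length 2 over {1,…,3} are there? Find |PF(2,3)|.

|PF| = (4−2)·4^(2−1) = 2 · 4 = 8 (Pollak)
Example (3,2) → sorted (2,3): b_i ≤ 1+i ∀i, a PF.

8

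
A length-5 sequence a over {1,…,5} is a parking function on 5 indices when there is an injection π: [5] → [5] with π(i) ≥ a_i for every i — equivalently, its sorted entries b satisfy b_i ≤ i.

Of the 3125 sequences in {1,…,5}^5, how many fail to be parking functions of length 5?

1829

Count = 1·6^4 = 1×1296 = 1296 (Pollak)
E.g. (4,1,4,1,5) → sorted (1,1,4,4,5): b_3=4>3, not a PF.
5^5 − 1296 = 3125 − 1296 = 1829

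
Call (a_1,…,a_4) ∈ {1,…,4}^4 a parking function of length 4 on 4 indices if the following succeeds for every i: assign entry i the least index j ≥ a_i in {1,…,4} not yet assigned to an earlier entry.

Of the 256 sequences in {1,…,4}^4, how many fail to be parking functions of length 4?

131

Count = (4−4+1)·(4+1)^(4−1) = 1·125 = 125 (Pollak)
Example (4,2,4,4) → sorted (2,4,4,4): b_1=2>1, not a PF.
Total 256; non-PF = 256−125 = 131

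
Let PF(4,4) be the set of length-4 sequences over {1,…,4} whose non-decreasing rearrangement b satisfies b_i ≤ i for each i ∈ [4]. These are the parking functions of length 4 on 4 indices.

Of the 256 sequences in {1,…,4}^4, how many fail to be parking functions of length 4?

131

Count = 1·5^3 = 1×125 = 125 (Pollak)
E.g. (4,4,4,4) → sorted (4,4,4,4): b_1=4>1, not a PF.
So 256 − 125 = 131 fail.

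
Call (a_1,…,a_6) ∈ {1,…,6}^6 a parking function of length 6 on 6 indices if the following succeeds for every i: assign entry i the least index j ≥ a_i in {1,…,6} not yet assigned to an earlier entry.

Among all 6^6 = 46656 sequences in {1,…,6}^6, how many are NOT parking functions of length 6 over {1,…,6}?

#PF = (6−6+1)·(6+1)^(6−1) = 1 · 16807 = 16807 [KW]
E.g. (5,6,1,3,3,3) → sorted (1,3,3,3,5,6): b_2=3>2, not a PF.
So 46656 − 16807 = 29849 fail.

29849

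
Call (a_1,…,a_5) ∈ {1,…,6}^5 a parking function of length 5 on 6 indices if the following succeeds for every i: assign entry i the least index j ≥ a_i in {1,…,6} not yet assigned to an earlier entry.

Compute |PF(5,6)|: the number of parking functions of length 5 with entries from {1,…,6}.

|PF(5,6)| = 2·7^4 = 2 · 2401 = 4802 (Pollak)
Check (2,4,3,5,4) → sorted (2,3,4,4,5): b_i ≤ 1+i ∀i, a PF.

4802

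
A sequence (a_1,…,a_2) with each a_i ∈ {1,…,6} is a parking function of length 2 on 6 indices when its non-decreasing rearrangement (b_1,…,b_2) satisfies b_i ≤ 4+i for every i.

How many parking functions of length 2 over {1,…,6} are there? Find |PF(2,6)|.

35

#PF = (6+1−2)·(6+1)^{2−1} = 5×7 = 35 (Pollak)
Example (4,2) → sorted (2,4): b_i ≤ 4+i ∀i, a PF.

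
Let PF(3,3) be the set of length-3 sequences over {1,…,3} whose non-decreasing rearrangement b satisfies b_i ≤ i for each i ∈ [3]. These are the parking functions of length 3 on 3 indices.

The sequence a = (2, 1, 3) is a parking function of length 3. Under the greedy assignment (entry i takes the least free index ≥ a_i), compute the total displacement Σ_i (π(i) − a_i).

0

Σπ(i) = 1+…+3 = 6; Σa = 2+1+3 = 6; disp = 6−6 = 0.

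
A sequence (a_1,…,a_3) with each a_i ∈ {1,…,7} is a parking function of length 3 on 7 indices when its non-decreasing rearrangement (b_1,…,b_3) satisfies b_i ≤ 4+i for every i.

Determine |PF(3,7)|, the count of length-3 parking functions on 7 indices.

|PF| = (7−3+1)·(7+1)^(3−1) = 5 · 64 = 320 [KW]
E.g. (3,2,7) → sorted (2,3,7): b_i ≤ 4+i ∀i, a PF.

320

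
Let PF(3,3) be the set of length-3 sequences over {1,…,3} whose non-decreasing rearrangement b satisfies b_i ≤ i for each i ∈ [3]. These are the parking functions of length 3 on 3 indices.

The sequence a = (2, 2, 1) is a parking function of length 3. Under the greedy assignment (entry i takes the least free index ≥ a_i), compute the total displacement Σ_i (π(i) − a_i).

Σπ(i) = 1+…+3 = 6; Σa = 2+2+1 = 5; disp = 6−5 = 1.

1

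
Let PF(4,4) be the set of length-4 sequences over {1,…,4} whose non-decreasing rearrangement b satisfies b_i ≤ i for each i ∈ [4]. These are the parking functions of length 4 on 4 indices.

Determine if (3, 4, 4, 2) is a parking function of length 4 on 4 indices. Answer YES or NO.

Sorted: b = (2, 3, 4, 4).
  b_1=2 > 1
  fails at i=1 ⇒ NO

NO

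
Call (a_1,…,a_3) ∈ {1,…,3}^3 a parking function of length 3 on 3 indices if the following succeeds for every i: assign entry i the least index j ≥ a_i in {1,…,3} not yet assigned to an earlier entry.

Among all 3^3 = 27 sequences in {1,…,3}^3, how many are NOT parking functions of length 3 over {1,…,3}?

11

Count = (4−3)·4^(3−1) = 1×16 = 16 (Konheim–Weiss)
E.g. (3,3,1) → sorted (1,3,3): b_2=3>2, not a PF.
3^3 − 16 = 27 − 16 = 11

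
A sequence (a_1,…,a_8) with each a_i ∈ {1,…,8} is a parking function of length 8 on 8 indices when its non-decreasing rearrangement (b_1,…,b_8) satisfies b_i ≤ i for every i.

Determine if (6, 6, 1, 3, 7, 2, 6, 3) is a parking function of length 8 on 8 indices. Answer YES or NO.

Sorted: b = (1, 2, 3, 3, 6, 6, 6, 7).
  b_1=1 ≤ 1
  b_2=2 ≤ 2
  b_3=3 ≤ 3
  b_4=3 ≤ 4
  b_5=6 > 5
  fails at i=5 ⇒ NO

NO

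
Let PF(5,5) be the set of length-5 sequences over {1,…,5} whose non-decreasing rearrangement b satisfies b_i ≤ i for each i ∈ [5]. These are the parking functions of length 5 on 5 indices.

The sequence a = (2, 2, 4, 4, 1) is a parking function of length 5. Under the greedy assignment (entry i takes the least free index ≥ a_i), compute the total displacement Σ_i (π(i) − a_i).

Σπ = 5·6/2 = 15 (π permutes [5]); Σa = 2+2+4+4+1 = 13; disp = 15−13 = 2.

2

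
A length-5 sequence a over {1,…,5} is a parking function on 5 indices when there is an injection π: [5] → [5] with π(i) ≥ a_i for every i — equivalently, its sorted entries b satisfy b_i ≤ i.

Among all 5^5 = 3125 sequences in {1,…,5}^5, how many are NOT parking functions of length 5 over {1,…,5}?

1829

#PF = (6−5)·6^(5−1) = 1×1296 = 1296 (Konheim–Weiss)
One tuple (5,5,5,1,1) → sorted (1,1,5,5,5): b_3=5>3, not a PF.
So 3125 − 1296 = 1829 fail.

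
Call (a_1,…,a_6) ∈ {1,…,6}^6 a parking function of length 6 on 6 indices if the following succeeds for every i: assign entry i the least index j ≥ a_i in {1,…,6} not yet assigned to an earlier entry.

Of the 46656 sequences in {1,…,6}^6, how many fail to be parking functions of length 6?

|PF| = (6−6+1)·(6+1)^(6−1) = 1·16807 = 16807 (Pollak)
Example (6,4,6,2,6,3) → sorted (2,3,4,6,6,6): b_1=2>1, not a PF.
So 46656 − 16807 = 29849 fail.

29849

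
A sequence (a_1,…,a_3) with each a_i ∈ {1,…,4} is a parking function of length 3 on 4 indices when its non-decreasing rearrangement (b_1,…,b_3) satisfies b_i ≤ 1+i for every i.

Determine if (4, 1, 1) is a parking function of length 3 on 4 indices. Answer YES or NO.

Sorted: b = (1, 1, 4).
  b_1=1 ≤ 2
  b_2=1 ≤ 3
  b_3=4 ≤ 4
All bounds hold ⇒ YES

YES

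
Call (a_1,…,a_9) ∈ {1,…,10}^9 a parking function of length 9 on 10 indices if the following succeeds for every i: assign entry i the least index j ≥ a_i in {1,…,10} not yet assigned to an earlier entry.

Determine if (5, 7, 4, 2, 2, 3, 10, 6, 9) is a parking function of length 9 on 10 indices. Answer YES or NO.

YES

Order a: b = (2, 2, 3, 4, 5, 6, 7, 9, 10).
  b_1=2 ≤ 2
  b_2=2 ≤ 3
  b_3=3 ≤ 4
  b_4=4 ≤ 5
  b_5=5 ≤ 6
  b_6=6 ≤ 7
  b_7=7 ≤ 8
  b_8=9 ≤ 9
  b_9=10 ≤ 10
All bounds hold ⇒ YES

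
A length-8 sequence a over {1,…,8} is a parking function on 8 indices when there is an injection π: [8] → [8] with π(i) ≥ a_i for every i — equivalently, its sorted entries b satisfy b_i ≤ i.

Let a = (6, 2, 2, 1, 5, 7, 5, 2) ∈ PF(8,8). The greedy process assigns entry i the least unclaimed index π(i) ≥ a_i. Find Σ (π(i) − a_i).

6

Σπ = 8·9/2 = 36 (π permutes [8]); Σa = 6+2+2+1+5+7+5+2 = 30; disp = 36−30 = 6.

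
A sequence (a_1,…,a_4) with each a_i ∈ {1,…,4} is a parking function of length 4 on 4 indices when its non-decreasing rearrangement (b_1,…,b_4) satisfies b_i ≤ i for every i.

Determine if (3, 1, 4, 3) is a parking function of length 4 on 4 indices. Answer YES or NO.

NO

Order a: b = (1, 3, 3, 4).
  b_1=1 ≤ 1
  b_2=3 > 2
  fails at i=2 ⇒ NO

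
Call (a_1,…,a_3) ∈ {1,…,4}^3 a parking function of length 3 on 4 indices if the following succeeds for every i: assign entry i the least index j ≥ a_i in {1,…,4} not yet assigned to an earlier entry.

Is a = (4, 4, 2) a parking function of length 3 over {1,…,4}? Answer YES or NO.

NO

Sorted: b = (2, 4, 4).
  b_1=2 ≤ 2
  b_2=4 > 3
  fails at i=2 ⇒ NO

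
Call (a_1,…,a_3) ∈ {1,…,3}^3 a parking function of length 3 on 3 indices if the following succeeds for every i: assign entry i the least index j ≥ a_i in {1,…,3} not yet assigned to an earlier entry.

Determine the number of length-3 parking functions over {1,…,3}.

#PF = (3−3+1)·(3+1)^(3−1) = 1 · 16 = 16 (Pollak)
One tuple (2,1,3) → sorted (1,2,3): b_i ≤ i ∀i, a PF.

16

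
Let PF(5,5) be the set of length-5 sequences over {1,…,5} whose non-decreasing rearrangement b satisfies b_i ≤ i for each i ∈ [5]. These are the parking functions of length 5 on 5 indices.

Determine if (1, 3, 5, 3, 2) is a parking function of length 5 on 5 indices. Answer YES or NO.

Order a: b = (1, 2, 3, 3, 5).
  b_1=1 ≤ 1
  b_2=2 ≤ 2
  b_3=3 ≤ 3
  b_4=3 ≤ 4
  b_5=5 ≤ 5
All bounds hold ⇒ YES

YES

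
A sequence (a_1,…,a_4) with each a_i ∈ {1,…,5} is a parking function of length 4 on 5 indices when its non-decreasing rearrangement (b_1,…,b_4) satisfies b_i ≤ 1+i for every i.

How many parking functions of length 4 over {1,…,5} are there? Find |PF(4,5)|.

#PF = 2·6^3 = 2 · 216 = 432
Check (4,1,1,4) → sorted (1,1,4,4): b_i ≤ 1+i ∀i, a PF.

432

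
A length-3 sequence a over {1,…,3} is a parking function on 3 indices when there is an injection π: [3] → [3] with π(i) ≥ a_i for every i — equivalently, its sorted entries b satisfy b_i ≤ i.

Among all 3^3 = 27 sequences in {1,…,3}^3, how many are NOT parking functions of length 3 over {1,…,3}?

#PF = (3−3+1)·(3+1)^(3−1) = 1×16 = 16 (Konheim–Weiss)
Example (3,2,3) → sorted (2,3,3): b_1=2>1, not a PF.
So 27 − 16 = 11 fail.

11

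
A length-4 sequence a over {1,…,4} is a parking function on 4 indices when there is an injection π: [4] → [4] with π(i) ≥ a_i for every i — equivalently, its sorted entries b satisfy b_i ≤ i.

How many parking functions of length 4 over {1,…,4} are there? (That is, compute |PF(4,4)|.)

Count = (5−4)·5^(4−1) = 1×125 = 125 (Konheim–Weiss)
Example (1,2,3,1) → sorted (1,1,2,3): b_i ≤ i ∀i, a PF.

125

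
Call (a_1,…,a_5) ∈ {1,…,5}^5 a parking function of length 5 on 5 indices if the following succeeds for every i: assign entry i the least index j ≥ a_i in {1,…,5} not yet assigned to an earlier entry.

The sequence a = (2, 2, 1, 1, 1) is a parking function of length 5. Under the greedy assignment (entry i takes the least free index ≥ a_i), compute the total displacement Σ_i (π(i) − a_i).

Σπ = 15 ({1..5} each once); Σa = 2+2+1+1+1 = 7; disp = 15−7 = 8.

8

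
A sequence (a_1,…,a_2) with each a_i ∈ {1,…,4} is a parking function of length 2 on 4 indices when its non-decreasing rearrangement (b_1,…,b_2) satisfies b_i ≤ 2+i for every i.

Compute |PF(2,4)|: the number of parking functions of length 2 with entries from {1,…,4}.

15

|PF(2,4)| = 3·5^1 = 3·5 = 15
E.g. (2,3) → sorted (2,3): b_i ≤ 2+i ∀i, a PF.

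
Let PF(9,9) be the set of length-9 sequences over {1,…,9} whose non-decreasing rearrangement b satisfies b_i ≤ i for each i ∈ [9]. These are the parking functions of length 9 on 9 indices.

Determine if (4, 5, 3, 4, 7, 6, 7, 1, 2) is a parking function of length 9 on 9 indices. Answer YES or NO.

YES

Sorted: b = (1, 2, 3, 4, 4, 5, 6, 7, 7).
  b_1=1 ≤ 1
  b_2=2 ≤ 2
  b_3=3 ≤ 3
  b_4=4 ≤ 4
  b_5=4 ≤ 5
  b_6=5 ≤ 6
  b_7=6 ≤ 7
  b_8=7 ≤ 8
  b_9=7 ≤ 9
All bounds hold ⇒ YES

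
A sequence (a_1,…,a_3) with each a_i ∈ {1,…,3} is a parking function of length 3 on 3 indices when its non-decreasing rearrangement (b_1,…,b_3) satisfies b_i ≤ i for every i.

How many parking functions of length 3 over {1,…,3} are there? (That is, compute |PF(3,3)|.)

16

|PF(3,3)| = 1·4^2 = 1×16 = 16 (Pollak)
E.g. (1,1,1) → sorted (1,1,1): b_i ≤ i ∀i, a PF.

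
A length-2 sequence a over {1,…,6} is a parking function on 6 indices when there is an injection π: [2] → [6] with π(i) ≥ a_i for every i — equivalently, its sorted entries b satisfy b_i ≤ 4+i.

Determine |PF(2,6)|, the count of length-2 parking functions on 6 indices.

Count = (7−2)·7^(2−1) = 5×7 = 35
Example (5,3) → sorted (3,5): b_i ≤ 4+i ∀i, a PF.

35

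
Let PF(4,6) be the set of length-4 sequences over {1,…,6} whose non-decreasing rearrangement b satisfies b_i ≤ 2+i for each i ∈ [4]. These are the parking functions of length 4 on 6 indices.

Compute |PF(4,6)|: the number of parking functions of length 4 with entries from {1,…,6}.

|PF(4,6)| = 3·7^3 = 3×343 = 1029 [KW]
One tuple (6,2,4,5) → sorted (2,4,5,6): b_i ≤ 2+i ∀i, a PF.

1029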